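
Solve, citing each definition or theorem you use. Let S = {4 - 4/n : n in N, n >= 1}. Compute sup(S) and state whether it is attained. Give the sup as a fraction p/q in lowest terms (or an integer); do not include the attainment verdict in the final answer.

Analysis:
- Values: 0, 2, 8/3, 3, ... strictly increasing.
- Minimum is 0 (n=1); inf = 0 (attained).
- 4 - 4/n -> 4 from below; sup = 4, not attained.
Conclusion: sup(S) = 4, not attained in S.

4


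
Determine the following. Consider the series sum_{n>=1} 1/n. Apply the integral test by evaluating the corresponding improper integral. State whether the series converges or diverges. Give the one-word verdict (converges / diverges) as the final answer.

Let f(x) = 1/x. Then f is positive, continuous, and decreasing on [1, infinity), so the integral test applies.
Compute the improper integral int_{1}^infinity f(x) dx:
  antiderivative F(x) = log(x).
  As x -> infinity, log(x) -> infinity.
  So int = infinity - log(1) = infinity. By the integral test, the series diverges.

diverges


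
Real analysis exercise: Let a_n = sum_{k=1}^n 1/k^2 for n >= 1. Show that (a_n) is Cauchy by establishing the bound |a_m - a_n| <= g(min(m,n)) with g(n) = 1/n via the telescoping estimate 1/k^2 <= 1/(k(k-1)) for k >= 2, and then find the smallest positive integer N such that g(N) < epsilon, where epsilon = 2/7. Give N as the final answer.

For m > n >= 1: |a_m - a_n| = sum_{k=n+1}^m 1/k^2.
Use 1/k^2 <= 1/(k(k-1)) = 1/(k-1) - 1/k for k >= 2:
sum_{k=n+1}^m 1/k^2 <= sum_{k=n+1}^m (1/(k-1) - 1/k) = 1/n - 1/m <= 1/n.
By symmetry the same bound holds with n,m swapped, so |a_m - a_n| <= 1/min(m,n) = g(min(m,n)). Since g(n) -> 0, (a_n) is Cauchy.
Now solve g(N) < 2/7: 1/N < 2/7 <=> N > 1/(2/7) = 7/2.
The smallest integer strictly greater than 7/2 is N = 4.
Check: g(4) = 1/4 < 2/7; g(3) = 1/3 >= 2/7. So N = 4.

4


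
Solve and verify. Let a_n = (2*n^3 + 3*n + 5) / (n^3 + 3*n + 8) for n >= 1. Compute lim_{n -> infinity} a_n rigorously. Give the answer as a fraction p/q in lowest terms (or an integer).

Divide numerator and denominator by n^3, the highest power:
numerator / n^3 = 2 + 3/n^2 + 5/n^3
denominator / n^3 = 1 + 3/n^2 + 8/n^3
As n -> infinity, all terms of the form c/n^k (k >= 1) tend to 0.
So numerator / n^3 -> 2 and denominator / n^3 -> 1.
Therefore lim a_n = 2.

2


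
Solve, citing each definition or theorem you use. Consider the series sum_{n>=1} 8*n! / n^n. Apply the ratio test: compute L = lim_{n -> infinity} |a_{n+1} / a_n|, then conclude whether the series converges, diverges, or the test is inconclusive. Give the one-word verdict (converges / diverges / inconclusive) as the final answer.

Let a_n denote the general term. Form the ratio a_{n+1}/a_n and simplify:
a_{n+1}/a_n = (n/(n + 1))^n
Take the limit as n -> infinity: L = exp(-1).
Since L = exp(-1) < 1, the ratio test implies the series converges.

converges


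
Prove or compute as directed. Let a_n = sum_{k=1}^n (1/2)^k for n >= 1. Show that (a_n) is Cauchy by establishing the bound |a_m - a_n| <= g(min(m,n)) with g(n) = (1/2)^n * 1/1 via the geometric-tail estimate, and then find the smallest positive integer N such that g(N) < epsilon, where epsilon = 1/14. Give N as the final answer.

For m > n >= 1: |a_m - a_n| = sum_{k=n+1}^m (1/2)^k < sum_{k=n+1}^infinity (1/2)^k = (1/2)^(n+1) / (1 - 1/2) = (1/2)^n * (1/2) * (2/1) = (1/2)^n * 1/1.
So g(n) = (1/2)^n / 1. Since g(n) -> 0, (a_n) is Cauchy.
Now solve g(N) < 1/14: (1/2)^N / 1 < 1/14 <=> 2^N > 1 / (1 * 1/14) = 14.
Check powers of 2: 2^3 = 8 <= 14, 2^4 = 16 > 14.
So the smallest such N is 4. Check: g(4) = 1/(1 * 16) = 1/16 < 1/14.

4


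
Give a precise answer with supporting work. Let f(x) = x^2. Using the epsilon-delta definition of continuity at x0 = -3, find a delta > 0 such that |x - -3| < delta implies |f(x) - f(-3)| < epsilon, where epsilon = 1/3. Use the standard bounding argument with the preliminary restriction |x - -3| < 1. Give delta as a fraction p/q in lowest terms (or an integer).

Factor: |x^2 - (-3)^2| = |x - -3| * |x + -3|.
Impose |x - -3| < 1 first. Then |x + -3| = |(x - -3) + 2*(-3)| <= |x - -3| + 2*|-3| < 1 + 6 = 7.
So |x^2 - (-3)^2| < delta * 7.
We need delta * 7 <= 1/3, i.e. delta <= 1/3/7 = 1/21.
Since 1/21 < 1, this is tighter than 1; take delta = 1/21.
So delta = 1/21 works.

1/21


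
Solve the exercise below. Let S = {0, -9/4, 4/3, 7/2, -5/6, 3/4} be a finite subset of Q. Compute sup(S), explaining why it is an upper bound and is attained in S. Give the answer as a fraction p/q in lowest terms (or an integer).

S is finite, so sup(S) = max(S).
Sorted decreasing:
7/2, 4/3, 3/4, 0, -5/6, -9/4
The extremum is 7/2.
For every x in S, x <= 7/2. And 7/2 is in S, so it is attained.
Therefore sup(S) = 7/2.

7/2


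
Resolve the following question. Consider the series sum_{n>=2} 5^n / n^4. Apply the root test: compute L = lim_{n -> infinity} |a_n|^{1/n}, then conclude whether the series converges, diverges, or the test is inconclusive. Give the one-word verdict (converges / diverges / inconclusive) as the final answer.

Let a_n denote the general term. Form |a_n|^(1/n) and simplify:
|a_n|^(1/n) = 5/n^(4/n)
Take the limit as n -> infinity: L = 5.
Since L = 5 > 1, the root test implies divergence.

diverges


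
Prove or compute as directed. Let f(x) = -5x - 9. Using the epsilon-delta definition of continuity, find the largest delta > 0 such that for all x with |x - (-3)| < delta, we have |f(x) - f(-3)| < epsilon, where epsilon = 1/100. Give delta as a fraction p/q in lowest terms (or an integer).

We compute f(-3) = -5*(-3) - 9 = 6.
|f(x) - f(-3)| = |-5x - 9 - (6)| = |-5(x - (-3))| = 5|x - (-3)|.
We need 5|x - (-3)| < 1/100, i.e. |x - (-3)| < 1/100 / 5 = 1/500.
So any delta <= 1/500 works. Conversely, if delta > 1/500, then x = -3 + 1/500 satisfies |x - (-3)| = 1/500 < delta but |f(x) - f(-3)| = 5 * 1/500 = 1/100, which is not < 1/100; so no larger delta works.
Hence the largest such delta is 1/500.

1/500


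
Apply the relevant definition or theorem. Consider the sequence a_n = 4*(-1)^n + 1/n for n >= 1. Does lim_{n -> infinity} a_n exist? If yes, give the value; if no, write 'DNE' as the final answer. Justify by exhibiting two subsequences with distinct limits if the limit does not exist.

Examine the behaviour of a_n along subsequences.
a_{2k} = 4 + 1/(2k) -> 4. a_{2k+1} = -4 + 1/(2k+1) -> -4.
Since these two subsequential limits are 4 and -4, distinct, the full sequence cannot converge (a convergent sequence has all subsequences tending to the same limit). So lim a_n does not exist.

DNE


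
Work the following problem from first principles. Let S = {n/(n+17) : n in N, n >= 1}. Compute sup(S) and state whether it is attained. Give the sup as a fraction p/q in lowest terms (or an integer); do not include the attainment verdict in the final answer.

Analysis:
- Values: 1/18, 2/19, 3/20, 4/21, ... strictly increasing.
- Minimum is 1/18 (n=1); inf = 1/18 (attained).
- n/(n+17) = 1 - 17/(n+17) -> 1 from below as n -> infinity, and never equals 1.
- So sup = 1 (not attained).
Conclusion: sup(S) = 1, not attained in S.

1


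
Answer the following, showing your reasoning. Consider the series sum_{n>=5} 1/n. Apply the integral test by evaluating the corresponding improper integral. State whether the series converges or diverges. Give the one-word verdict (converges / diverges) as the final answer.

Let f(x) = 1/x. Then f is positive, continuous, and decreasing on [5, infinity), so the integral test applies.
Compute the improper integral int_{5}^infinity f(x) dx:
  antiderivative F(x) = log(x).
  As x -> infinity, log(x) -> infinity.
  So int = infinity - log(5) = infinity. By the integral test, the series diverges.

diverges


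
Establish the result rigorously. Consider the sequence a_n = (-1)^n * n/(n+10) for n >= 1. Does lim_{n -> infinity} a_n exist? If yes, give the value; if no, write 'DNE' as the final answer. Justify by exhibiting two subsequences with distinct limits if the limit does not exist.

Examine the behaviour of a_n along subsequences.
a_{2k} = 2k/(2k+10) -> 1. a_{2k+1} = -(2k+1)/(2k+11) -> -1.
Since these two subsequential limits are 1 and -1, distinct, the full sequence cannot converge (a convergent sequence has all subsequences tending to the same limit). So lim a_n does not exist.

DNE


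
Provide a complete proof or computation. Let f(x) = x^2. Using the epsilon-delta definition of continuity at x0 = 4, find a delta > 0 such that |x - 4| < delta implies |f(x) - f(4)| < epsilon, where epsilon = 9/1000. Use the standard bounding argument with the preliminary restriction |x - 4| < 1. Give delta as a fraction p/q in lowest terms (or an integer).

Factor: |x^2 - (4)^2| = |x - 4| * |x + 4|.
Impose |x - 4| < 1 first. Then |x + 4| = |(x - 4) + 2*(4)| <= |x - 4| + 2*|4| < 1 + 8 = 9.
So |x^2 - (4)^2| < delta * 9.
We need delta * 9 <= 9/1000, i.e. delta <= 9/1000/9 = 1/1000.
Since 1/1000 < 1, this is tighter than 1; take delta = 1/1000.
So delta = 1/1000 works.

1/1000


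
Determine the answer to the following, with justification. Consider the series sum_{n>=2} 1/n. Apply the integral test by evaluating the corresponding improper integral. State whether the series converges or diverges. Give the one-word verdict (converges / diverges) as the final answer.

Let f(x) = 1/x. Then f is positive, continuous, and decreasing on [2, infinity), so the integral test applies.
Compute the improper integral int_{2}^infinity f(x) dx:
  antiderivative F(x) = log(x).
  As x -> infinity, log(x) -> infinity.
  So int = infinity - log(2) = infinity. By the integral test, the series diverges.

diverges


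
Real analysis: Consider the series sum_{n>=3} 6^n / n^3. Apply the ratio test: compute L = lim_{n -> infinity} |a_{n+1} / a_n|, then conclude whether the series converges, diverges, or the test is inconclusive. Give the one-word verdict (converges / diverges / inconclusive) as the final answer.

Let a_n denote the general term. Form the ratio a_{n+1}/a_n and simplify:
a_{n+1}/a_n = 6*n^3/(n + 1)^3
Take the limit as n -> infinity: L = 6.
Since L = 6 > 1 (or L = infinity), the ratio test implies the series diverges.

diverges


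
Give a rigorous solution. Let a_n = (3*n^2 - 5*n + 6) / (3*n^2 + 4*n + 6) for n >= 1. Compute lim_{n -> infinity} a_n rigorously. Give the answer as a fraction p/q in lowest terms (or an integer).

Divide numerator and denominator by n^2, the highest power:
numerator / n^2 = 3 - 5/n + 6/n^2
denominator / n^2 = 3 + 4/n + 6/n^2
As n -> infinity, all terms of the form c/n^k (k >= 1) tend to 0.
So numerator / n^2 -> 3 and denominator / n^2 -> 3.
Therefore lim a_n = 1.

1


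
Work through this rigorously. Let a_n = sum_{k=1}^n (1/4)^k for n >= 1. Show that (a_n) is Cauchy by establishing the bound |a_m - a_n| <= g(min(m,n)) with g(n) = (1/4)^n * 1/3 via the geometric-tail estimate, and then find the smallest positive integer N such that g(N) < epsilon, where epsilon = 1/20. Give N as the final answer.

For m > n >= 1: |a_m - a_n| = sum_{k=n+1}^m (1/4)^k < sum_{k=n+1}^infinity (1/4)^k = (1/4)^(n+1) / (1 - 1/4) = (1/4)^n * (1/4) * (4/3) = (1/4)^n * 1/3.
So g(n) = (1/4)^n / 3. Since g(n) -> 0, (a_n) is Cauchy.
Now solve g(N) < 1/20: (1/4)^N / 3 < 1/20 <=> 4^N > 1 / (3 * 1/20) = 20/3.
Check powers of 4: 4^1 = 4 <= 20/3, 4^2 = 16 > 20/3.
So the smallest such N is 2. Check: g(2) = 1/(3 * 16) = 1/48 < 1/20.

2


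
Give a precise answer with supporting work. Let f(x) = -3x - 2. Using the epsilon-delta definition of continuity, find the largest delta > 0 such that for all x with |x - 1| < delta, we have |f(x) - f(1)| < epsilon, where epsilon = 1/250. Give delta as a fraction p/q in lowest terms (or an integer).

We compute f(1) = -3*(1) - 2 = -5.
|f(x) - f(1)| = |-3x - 2 - (-5)| = |-3(x - 1)| = 3|x - 1|.
We need 3|x - 1| < 1/250, i.e. |x - 1| < 1/250 / 3 = 1/750.
So any delta <= 1/750 works. Conversely, if delta > 1/750, then x = 1 + 1/750 satisfies |x - 1| = 1/750 < delta but |f(x) - f(1)| = 3 * 1/750 = 1/250, which is not < 1/250; so no larger delta works.
Hence the largest such delta is 1/750.

1/750


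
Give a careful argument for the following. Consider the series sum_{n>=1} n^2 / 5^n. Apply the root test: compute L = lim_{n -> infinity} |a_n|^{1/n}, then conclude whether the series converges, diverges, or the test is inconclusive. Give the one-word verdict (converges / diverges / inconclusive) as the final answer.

Let a_n denote the general term. Form |a_n|^(1/n) and simplify:
|a_n|^(1/n) = n^(2/n)/5
Take the limit as n -> infinity: L = 1/5.
Since L = 1/5 < 1, the root test implies convergence.

converges


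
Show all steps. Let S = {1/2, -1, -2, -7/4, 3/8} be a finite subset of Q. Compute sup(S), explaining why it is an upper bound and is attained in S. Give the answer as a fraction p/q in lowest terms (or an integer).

S is finite, so sup(S) = max(S).
Sorted decreasing:
1/2, 3/8, -1, -7/4, -2
The extremum is 1/2.
For every x in S, x <= 1/2. And 1/2 is in S, so it is attained.
Therefore sup(S) = 1/2.

1/2


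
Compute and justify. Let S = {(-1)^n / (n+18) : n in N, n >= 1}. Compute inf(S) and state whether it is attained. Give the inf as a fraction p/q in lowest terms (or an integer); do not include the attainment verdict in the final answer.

Analysis:
- Values: -1/19, 1/20, -1/21, 1/22, -1/23, ...
- Positive terms (even n): 1/(2+18), 1/(4+18), ... decreasing -> max = 1/20 (n=2).
- Negative terms (odd n): -1/(1+18), -1/(3+18), ... increasing -> min = -1/19 (n=1).
- So sup = 1/20 (attained at n=2); inf = -1/19 (attained at n=1).
Conclusion: inf(S) = -1/19, attained in S.

-1/19


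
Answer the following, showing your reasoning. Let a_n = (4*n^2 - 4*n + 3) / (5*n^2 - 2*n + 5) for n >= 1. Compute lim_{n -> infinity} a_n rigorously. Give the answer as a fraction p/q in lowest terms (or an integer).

Divide numerator and denominator by n^2, the highest power:
numerator / n^2 = 4 - 4/n + 3/n^2
denominator / n^2 = 5 - 2/n + 5/n^2
As n -> infinity, all terms of the form c/n^k (k >= 1) tend to 0.
So numerator / n^2 -> 4 and denominator / n^2 -> 5.
Therefore lim a_n = 4/5.

4/5


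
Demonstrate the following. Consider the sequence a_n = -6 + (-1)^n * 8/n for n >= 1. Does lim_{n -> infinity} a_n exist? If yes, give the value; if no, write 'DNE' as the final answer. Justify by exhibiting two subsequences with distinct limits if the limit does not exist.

Examine the behaviour of a_n along subsequences.
Even-n subsequence a_{2k} = -6 + 8/(2k) -> -6. Odd-n subsequence a_{2k+1} = -6 - 8/(2k+1) -> -6. Both tend to -6, which suggests the limit is -6; verify directly.
|a_n - (-6)| = |(-1)^n * 8/n| = 8/n for every n >= 1.
Given epsilon > 0, choose a positive integer N > 8/epsilon. Then for all n >= N, |a_n - (-6)| = 8/n <= 8/N < epsilon.
So by the definition of the limit, lim a_n exists and equals -6.

-6


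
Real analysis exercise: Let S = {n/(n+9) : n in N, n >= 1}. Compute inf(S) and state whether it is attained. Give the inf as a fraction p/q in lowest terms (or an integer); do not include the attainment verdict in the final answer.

Analysis:
- Values: 1/10, 2/11, 1/4, 4/13, ... strictly increasing.
- Minimum is 1/10 (n=1); inf = 1/10 (attained).
- n/(n+9) = 1 - 9/(n+9) -> 1 from below as n -> infinity, and never equals 1.
- So sup = 1 (not attained).
Conclusion: inf(S) = 1/10, attained in S.

1/10


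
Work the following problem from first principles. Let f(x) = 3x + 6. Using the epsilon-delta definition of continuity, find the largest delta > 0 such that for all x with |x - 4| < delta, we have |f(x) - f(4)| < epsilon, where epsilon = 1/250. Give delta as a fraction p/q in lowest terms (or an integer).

We compute f(4) = 3*(4) + 6 = 18.
|f(x) - f(4)| = |3x + 6 - (18)| = |3(x - 4)| = 3|x - 4|.
We need 3|x - 4| < 1/250, i.e. |x - 4| < 1/250 / 3 = 1/750.
So any delta <= 1/750 works. Conversely, if delta > 1/750, then x = 4 + 1/750 satisfies |x - 4| = 1/750 < delta but |f(x) - f(4)| = 3 * 1/750 = 1/250, which is not < 1/250; so no larger delta works.
Hence the largest such delta is 1/750.

1/750


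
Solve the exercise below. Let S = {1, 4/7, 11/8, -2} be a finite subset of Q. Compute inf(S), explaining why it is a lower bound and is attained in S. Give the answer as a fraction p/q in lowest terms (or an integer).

S is finite, so inf(S) = min(S).
Sorted increasing:
-2, 4/7, 1, 11/8
The extremum is -2.
For every x in S, x >= -2. And -2 is in S, so it is attained.
Therefore inf(S) = -2.

-2


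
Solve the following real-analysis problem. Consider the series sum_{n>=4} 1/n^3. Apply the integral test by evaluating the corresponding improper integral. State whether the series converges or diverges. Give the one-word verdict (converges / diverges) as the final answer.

Let f(x) = x^(-3). Then f is positive, continuous, and decreasing on [4, infinity), so the integral test applies.
Compute the improper integral int_{4}^infinity f(x) dx:
  antiderivative F(x) = -1/(2*x^2).
  As x -> infinity, F(x) -> 0 (since p = 3 > 1).
  So int = F(infinity) - F(4) = 0 - (-1/32) = 1/32.
  Finite, so by the integral test, the series converges.

converges


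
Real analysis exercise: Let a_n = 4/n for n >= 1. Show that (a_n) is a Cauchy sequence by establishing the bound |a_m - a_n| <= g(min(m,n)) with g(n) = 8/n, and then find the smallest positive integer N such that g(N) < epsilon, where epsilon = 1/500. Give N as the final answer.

For any m, n >= 1, by the triangle inequality:
|a_m - a_n| = |4/m - 4/n| <= 4*1/m + 4*1/n <= 8/min(m,n).
So g(n) = 8/n bounds the Cauchy difference. Since g(n) -> 0, (a_n) is Cauchy.
Now solve g(N) < 1/500: 8/N < 1/500 <=> N > 8 / (1/500) = 4000.
The smallest integer strictly greater than 4000 is N = 4001.
Check: g(4001) = 8/4001 = 8/4001 < 1/500; g(4000) = 1/500 >= 1/500. So N = 4001.

4001


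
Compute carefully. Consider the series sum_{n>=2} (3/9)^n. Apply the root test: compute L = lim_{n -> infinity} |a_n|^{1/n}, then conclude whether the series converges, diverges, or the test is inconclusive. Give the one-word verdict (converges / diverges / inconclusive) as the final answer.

Let a_n denote the general term. Form |a_n|^(1/n) and simplify:
|a_n|^(1/n) = 1/3
Take the limit as n -> infinity: L = 1/3.
Since L = 1/3 < 1, the root test implies convergence.

converges


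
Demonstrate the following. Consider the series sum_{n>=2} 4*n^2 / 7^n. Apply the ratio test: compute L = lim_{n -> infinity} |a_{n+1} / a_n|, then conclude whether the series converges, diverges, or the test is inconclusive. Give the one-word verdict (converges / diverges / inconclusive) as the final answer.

Let a_n denote the general term. Form the ratio a_{n+1}/a_n and simplify:
a_{n+1}/a_n = (n + 1)^2/(7*n^2)
Take the limit as n -> infinity: L = 1/7.
Since L = 1/7 < 1, the ratio test implies the series converges.

converges


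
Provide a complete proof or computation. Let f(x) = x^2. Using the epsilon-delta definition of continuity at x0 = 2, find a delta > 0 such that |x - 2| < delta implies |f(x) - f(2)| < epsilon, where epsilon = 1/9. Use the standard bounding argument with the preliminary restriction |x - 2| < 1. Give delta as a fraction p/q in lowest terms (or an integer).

Factor: |x^2 - (2)^2| = |x - 2| * |x + 2|.
Impose |x - 2| < 1 first. Then |x + 2| = |(x - 2) + 2*(2)| <= |x - 2| + 2*|2| < 1 + 4 = 5.
So |x^2 - (2)^2| < delta * 5.
We need delta * 5 <= 1/9, i.e. delta <= 1/9/5 = 1/45.
Since 1/45 < 1, this is tighter than 1; take delta = 1/45.
So delta = 1/45 works.

1/45


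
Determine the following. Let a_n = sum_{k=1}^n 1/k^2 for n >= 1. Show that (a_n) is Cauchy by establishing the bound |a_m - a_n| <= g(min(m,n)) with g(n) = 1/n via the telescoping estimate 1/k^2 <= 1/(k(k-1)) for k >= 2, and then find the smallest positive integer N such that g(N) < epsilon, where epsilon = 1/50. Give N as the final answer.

For m > n >= 1: |a_m - a_n| = sum_{k=n+1}^m 1/k^2.
Use 1/k^2 <= 1/(k(k-1)) = 1/(k-1) - 1/k for k >= 2:
sum_{k=n+1}^m 1/k^2 <= sum_{k=n+1}^m (1/(k-1) - 1/k) = 1/n - 1/m <= 1/n.
By symmetry the same bound holds with n,m swapped, so |a_m - a_n| <= 1/min(m,n) = g(min(m,n)). Since g(n) -> 0, (a_n) is Cauchy.
Now solve g(N) < 1/50: 1/N < 1/50 <=> N > 1/(1/50) = 50.
The smallest integer strictly greater than 50 is N = 51.
Check: g(51) = 1/51 < 1/50; g(50) = 1/50 >= 1/50. So N = 51.

51


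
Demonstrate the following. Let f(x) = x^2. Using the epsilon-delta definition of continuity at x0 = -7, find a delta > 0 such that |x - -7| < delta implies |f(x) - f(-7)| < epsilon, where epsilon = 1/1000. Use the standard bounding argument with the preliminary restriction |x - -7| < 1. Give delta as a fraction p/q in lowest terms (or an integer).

Factor: |x^2 - (-7)^2| = |x - -7| * |x + -7|.
Impose |x - -7| < 1 first. Then |x + -7| = |(x - -7) + 2*(-7)| <= |x - -7| + 2*|-7| < 1 + 14 = 15.
So |x^2 - (-7)^2| < delta * 15.
We need delta * 15 <= 1/1000, i.e. delta <= 1/1000/15 = 1/15000.
Since 1/15000 < 1, this is tighter than 1; take delta = 1/15000.
So delta = 1/15000 works.

1/15000


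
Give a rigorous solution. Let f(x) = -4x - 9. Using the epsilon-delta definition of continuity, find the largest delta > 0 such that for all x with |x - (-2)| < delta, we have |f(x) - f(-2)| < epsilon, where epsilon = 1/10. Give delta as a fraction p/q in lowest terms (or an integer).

We compute f(-2) = -4*(-2) - 9 = -1.
|f(x) - f(-2)| = |-4x - 9 - (-1)| = |-4(x - (-2))| = 4|x - (-2)|.
We need 4|x - (-2)| < 1/10, i.e. |x - (-2)| < 1/10 / 4 = 1/40.
So any delta <= 1/40 works. Conversely, if delta > 1/40, then x = -2 + 1/40 satisfies |x - (-2)| = 1/40 < delta but |f(x) - f(-2)| = 4 * 1/40 = 1/10, which is not < 1/10; so no larger delta works.
Hence the largest such delta is 1/40.

1/40


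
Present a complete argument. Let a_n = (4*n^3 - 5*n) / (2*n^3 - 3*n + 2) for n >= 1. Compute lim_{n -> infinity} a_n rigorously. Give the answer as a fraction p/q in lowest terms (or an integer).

Divide numerator and denominator by n^3, the highest power:
numerator / n^3 = 4 - 5/n^2
denominator / n^3 = 2 - 3/n^2 + 2/n^3
As n -> infinity, all terms of the form c/n^k (k >= 1) tend to 0.
So numerator / n^3 -> 4 and denominator / n^3 -> 2.
Therefore lim a_n = 2.

2


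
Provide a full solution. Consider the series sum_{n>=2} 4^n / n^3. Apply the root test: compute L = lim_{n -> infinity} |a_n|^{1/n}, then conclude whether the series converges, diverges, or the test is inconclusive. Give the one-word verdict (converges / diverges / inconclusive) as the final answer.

Let a_n denote the general term. Form |a_n|^(1/n) and simplify:
|a_n|^(1/n) = 4/n^(3/n)
Take the limit as n -> infinity: L = 4.
Since L = 4 > 1, the root test implies divergence.

diverges


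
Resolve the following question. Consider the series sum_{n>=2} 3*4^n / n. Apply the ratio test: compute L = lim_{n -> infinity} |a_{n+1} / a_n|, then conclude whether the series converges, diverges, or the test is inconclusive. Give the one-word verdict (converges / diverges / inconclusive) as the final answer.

Let a_n denote the general term. Form the ratio a_{n+1}/a_n and simplify:
a_{n+1}/a_n = 4*n/(n + 1)
Take the limit as n -> infinity: L = 4.
Since L = 4 > 1 (or L = infinity), the ratio test implies the series diverges.

diverges


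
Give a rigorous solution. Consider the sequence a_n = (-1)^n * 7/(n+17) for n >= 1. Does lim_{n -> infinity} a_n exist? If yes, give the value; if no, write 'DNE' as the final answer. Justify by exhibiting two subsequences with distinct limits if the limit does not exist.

Examine the behaviour of a_n along subsequences.
Even-n subsequence a_{2k} = 7/(2k+17) -> 0. Odd-n subsequence a_{2k+1} = -7/(2k+18) -> 0. Both tend to 0, which suggests the limit is 0; verify directly.
|a_n - 0| = 7/(n+17) < 7/n for every n >= 1.
Given epsilon > 0, choose a positive integer N > 7/epsilon. Then for all n >= N, |a_n| < 7/n <= 7/N < epsilon.
So by the definition of the limit, lim a_n exists and equals 0.

0


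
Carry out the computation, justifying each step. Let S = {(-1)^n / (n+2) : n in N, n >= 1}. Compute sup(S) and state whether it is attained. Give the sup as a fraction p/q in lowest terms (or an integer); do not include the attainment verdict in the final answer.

Analysis:
- Values: -1/3, 1/4, -1/5, 1/6, -1/7, ...
- Positive terms (even n): 1/(2+2), 1/(4+2), ... decreasing -> max = 1/4 (n=2).
- Negative terms (odd n): -1/(1+2), -1/(3+2), ... increasing -> min = -1/3 (n=1).
- So sup = 1/4 (attained at n=2); inf = -1/3 (attained at n=1).
Conclusion: sup(S) = 1/4, attained in S.

1/4


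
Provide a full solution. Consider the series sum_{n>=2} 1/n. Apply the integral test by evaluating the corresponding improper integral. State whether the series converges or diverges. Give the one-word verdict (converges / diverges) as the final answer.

Let f(x) = 1/x. Then f is positive, continuous, and decreasing on [2, infinity), so the integral test applies.
Compute the improper integral int_{2}^infinity f(x) dx:
  antiderivative F(x) = log(x).
  As x -> infinity, log(x) -> infinity.
  So int = infinity - log(2) = infinity. By the integral test, the series diverges.

diverges


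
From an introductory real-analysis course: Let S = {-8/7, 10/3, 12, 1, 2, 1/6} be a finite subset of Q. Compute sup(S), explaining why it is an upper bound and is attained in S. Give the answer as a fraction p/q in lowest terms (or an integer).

S is finite, so sup(S) = max(S).
Sorted decreasing:
12, 10/3, 2, 1, 1/6, -8/7
The extremum is 12.
For every x in S, x <= 12. And 12 is in S, so it is attained.
Therefore sup(S) = 12.

12


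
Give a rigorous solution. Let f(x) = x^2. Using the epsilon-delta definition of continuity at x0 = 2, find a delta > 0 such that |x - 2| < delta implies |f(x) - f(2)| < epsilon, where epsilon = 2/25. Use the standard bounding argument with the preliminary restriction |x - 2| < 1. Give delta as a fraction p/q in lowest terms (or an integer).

Factor: |x^2 - (2)^2| = |x - 2| * |x + 2|.
Impose |x - 2| < 1 first. Then |x + 2| = |(x - 2) + 2*(2)| <= |x - 2| + 2*|2| < 1 + 4 = 5.
So |x^2 - (2)^2| < delta * 5.
We need delta * 5 <= 2/25, i.e. delta <= 2/25/5 = 2/125.
Since 2/125 < 1, this is tighter than 1; take delta = 2/125.
So delta = 2/125 works.

2/125


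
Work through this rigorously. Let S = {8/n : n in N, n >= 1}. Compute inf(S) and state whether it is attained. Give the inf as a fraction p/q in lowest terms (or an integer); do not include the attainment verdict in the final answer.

Analysis:
- Values: 8, 4, 8/3, 2, ... strictly decreasing.
- The maximum is 8 (n=1); sup = 8 (attained).
- The set is bounded below by 0; 8/n -> 0 so 0 is the greatest lower bound.
- 0 is not in the set, so inf = 0 is not attained.
Conclusion: inf(S) = 0, not attained in S.

0


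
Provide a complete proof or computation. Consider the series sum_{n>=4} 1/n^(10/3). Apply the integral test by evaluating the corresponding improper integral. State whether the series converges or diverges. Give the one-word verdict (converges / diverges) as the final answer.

Let f(x) = x^(-10/3). Then f is positive, continuous, and decreasing on [4, infinity), so the integral test applies.
Compute the improper integral int_{4}^infinity f(x) dx:
  antiderivative F(x) = -3/(7*x^(7/3)).
  As x -> infinity, F(x) -> 0 (since p = 10/3 > 1).
  So int = F(infinity) - F(4) = 0 - (-3*2^(1/3)/224) = 3*2^(1/3)/224.
  Finite, so by the integral test, the series converges.

converges


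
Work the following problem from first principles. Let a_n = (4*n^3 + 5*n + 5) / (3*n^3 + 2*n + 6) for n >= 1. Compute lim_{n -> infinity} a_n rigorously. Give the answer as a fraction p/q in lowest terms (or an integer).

Divide numerator and denominator by n^3, the highest power:
numerator / n^3 = 4 + 5/n^2 + 5/n^3
denominator / n^3 = 3 + 2/n^2 + 6/n^3
As n -> infinity, all terms of the form c/n^k (k >= 1) tend to 0.
So numerator / n^3 -> 4 and denominator / n^3 -> 3.
Therefore lim a_n = 4/3.

4/3


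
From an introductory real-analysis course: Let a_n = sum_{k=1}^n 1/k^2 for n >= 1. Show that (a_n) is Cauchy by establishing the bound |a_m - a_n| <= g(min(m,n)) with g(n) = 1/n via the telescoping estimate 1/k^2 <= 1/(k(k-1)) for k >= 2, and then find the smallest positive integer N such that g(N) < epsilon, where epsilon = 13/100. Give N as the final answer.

For m > n >= 1: |a_m - a_n| = sum_{k=n+1}^m 1/k^2.
Use 1/k^2 <= 1/(k(k-1)) = 1/(k-1) - 1/k for k >= 2:
sum_{k=n+1}^m 1/k^2 <= sum_{k=n+1}^m (1/(k-1) - 1/k) = 1/n - 1/m <= 1/n.
By symmetry the same bound holds with n,m swapped, so |a_m - a_n| <= 1/min(m,n) = g(min(m,n)). Since g(n) -> 0, (a_n) is Cauchy.
Now solve g(N) < 13/100: 1/N < 13/100 <=> N > 1/(13/100) = 100/13.
The smallest integer strictly greater than 100/13 is N = 8.
Check: g(8) = 1/8 < 13/100; g(7) = 1/7 >= 13/100. So N = 8.

8


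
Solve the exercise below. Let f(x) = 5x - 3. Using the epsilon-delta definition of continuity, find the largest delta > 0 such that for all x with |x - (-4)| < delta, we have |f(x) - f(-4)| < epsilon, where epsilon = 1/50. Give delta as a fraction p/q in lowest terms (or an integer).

We compute f(-4) = 5*(-4) - 3 = -23.
|f(x) - f(-4)| = |5x - 3 - (-23)| = |5(x - (-4))| = 5|x - (-4)|.
We need 5|x - (-4)| < 1/50, i.e. |x - (-4)| < 1/50 / 5 = 1/250.
So any delta <= 1/250 works. Conversely, if delta > 1/250, then x = -4 + 1/250 satisfies |x - (-4)| = 1/250 < delta but |f(x) - f(-4)| = 5 * 1/250 = 1/50, which is not < 1/50; so no larger delta works.
Hence the largest such delta is 1/250.

1/250


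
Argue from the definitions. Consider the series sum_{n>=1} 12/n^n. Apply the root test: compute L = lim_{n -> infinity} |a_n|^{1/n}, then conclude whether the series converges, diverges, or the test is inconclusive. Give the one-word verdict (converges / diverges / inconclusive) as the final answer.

Let a_n denote the general term. Form |a_n|^(1/n) and simplify:
|a_n|^(1/n) = 12^(1/n)/n
Take the limit as n -> infinity: L = 0.
Since L = 0 < 1, the root test implies convergence.

converges


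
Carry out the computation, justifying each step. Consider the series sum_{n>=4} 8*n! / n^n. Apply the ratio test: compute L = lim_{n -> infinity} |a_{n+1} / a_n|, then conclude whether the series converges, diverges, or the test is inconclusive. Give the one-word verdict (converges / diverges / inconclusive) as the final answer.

Let a_n denote the general term. Form the ratio a_{n+1}/a_n and simplify:
a_{n+1}/a_n = (n/(n + 1))^n
Take the limit as n -> infinity: L = exp(-1).
Since L = exp(-1) < 1, the ratio test implies the series converges.

converges


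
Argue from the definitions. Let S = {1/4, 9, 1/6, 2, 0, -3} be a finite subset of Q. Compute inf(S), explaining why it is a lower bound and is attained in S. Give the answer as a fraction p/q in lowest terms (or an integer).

S is finite, so inf(S) = min(S).
Sorted increasing:
-3, 0, 1/6, 1/4, 2, 9
The extremum is -3.
For every x in S, x >= -3. And -3 is in S, so it is attained.
Therefore inf(S) = -3.

-3


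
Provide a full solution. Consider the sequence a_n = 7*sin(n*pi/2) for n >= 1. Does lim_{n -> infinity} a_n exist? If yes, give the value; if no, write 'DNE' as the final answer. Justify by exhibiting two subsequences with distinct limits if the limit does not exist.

Examine the behaviour of a_n along subsequences.
a_{4k+1} = 7*sin(pi/2 + 2k*pi) = 7 -> 7. a_{4k+3} = 7*sin(3pi/2 + 2k*pi) = -7 -> -7.
Since these two subsequential limits are 7 and -7, distinct, the full sequence cannot converge (a convergent sequence has all subsequences tending to the same limit). So lim a_n does not exist.

DNE


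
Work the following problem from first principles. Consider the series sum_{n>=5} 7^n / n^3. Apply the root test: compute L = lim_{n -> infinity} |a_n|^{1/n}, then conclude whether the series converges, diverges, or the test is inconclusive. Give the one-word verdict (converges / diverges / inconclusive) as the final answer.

Let a_n denote the general term. Form |a_n|^(1/n) and simplify:
|a_n|^(1/n) = 7/n^(3/n)
Take the limit as n -> infinity: L = 7.
Since L = 7 > 1, the root test implies divergence.

diverges


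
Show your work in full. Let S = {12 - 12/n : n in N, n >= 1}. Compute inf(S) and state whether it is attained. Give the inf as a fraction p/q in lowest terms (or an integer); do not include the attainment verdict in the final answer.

Analysis:
- Values: 0, 6, 8, 9, ... strictly increasing.
- Minimum is 0 (n=1); inf = 0 (attained).
- 12 - 12/n -> 12 from below; sup = 12, not attained.
Conclusion: inf(S) = 0, attained in S.

0


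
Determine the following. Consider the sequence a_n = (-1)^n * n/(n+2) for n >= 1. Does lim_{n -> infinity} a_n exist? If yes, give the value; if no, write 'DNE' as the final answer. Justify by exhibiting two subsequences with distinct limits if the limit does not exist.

Examine the behaviour of a_n along subsequences.
a_{2k} = 2k/(2k+2) -> 1. a_{2k+1} = -(2k+1)/(2k+3) -> -1.
Since these two subsequential limits are 1 and -1, distinct, the full sequence cannot converge (a convergent sequence has all subsequences tending to the same limit). So lim a_n does not exist.

DNE


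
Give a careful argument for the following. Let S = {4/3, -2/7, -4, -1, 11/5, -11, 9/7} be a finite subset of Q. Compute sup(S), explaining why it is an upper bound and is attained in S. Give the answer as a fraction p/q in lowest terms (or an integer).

S is finite, so sup(S) = max(S).
Sorted decreasing:
11/5, 4/3, 9/7, -2/7, -1, -4, -11
The extremum is 11/5.
For every x in S, x <= 11/5. And 11/5 is in S, so it is attained.
Therefore sup(S) = 11/5.

11/5


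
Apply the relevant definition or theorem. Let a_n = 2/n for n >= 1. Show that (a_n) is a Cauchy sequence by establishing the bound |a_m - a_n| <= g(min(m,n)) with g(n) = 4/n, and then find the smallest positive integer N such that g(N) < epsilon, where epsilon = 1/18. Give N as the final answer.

For any m, n >= 1, by the triangle inequality:
|a_m - a_n| = |2/m - 2/n| <= 2*1/m + 2*1/n <= 4/min(m,n).
So g(n) = 4/n bounds the Cauchy difference. Since g(n) -> 0, (a_n) is Cauchy.
Now solve g(N) < 1/18: 4/N < 1/18 <=> N > 4 / (1/18) = 72.
The smallest integer strictly greater than 72 is N = 73.
Check: g(73) = 4/73 = 4/73 < 1/18; g(72) = 1/18 >= 1/18. So N = 73.

73


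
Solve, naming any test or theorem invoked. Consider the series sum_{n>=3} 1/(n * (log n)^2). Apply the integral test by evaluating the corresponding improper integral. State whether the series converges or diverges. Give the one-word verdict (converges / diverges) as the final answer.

Let f(x) = 1/(x*log(x)^2). Then f is positive, continuous, and decreasing on [3, infinity), so the integral test applies.
Compute the improper integral int_{3}^infinity f(x) dx:
  antiderivative F(x) = -1/log(x).
  F(x) -> 0 as x -> infinity.  int = 0 - F(3) = 1/log(3) < infinity. By the integral test, the series converges.

converges


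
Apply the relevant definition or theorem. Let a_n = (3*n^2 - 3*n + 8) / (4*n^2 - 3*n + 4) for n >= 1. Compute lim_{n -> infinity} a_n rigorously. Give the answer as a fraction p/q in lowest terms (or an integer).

Divide numerator and denominator by n^2, the highest power:
numerator / n^2 = 3 - 3/n + 8/n^2
denominator / n^2 = 4 - 3/n + 4/n^2
As n -> infinity, all terms of the form c/n^k (k >= 1) tend to 0.
So numerator / n^2 -> 3 and denominator / n^2 -> 4.
Therefore lim a_n = 3/4.

3/4


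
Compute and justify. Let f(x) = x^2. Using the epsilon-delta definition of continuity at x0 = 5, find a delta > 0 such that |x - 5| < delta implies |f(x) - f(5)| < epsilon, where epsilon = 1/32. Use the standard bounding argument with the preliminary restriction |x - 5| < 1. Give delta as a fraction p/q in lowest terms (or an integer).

Factor: |x^2 - (5)^2| = |x - 5| * |x + 5|.
Impose |x - 5| < 1 first. Then |x + 5| = |(x - 5) + 2*(5)| <= |x - 5| + 2*|5| < 1 + 10 = 11.
So |x^2 - (5)^2| < delta * 11.
We need delta * 11 <= 1/32, i.e. delta <= 1/32/11 = 1/352.
Since 1/352 < 1, this is tighter than 1; take delta = 1/352.
So delta = 1/352 works.

1/352


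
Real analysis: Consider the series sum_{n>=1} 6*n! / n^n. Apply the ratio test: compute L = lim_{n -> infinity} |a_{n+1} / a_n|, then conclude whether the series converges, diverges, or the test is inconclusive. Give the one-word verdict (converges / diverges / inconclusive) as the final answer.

Let a_n denote the general term. Form the ratio a_{n+1}/a_n and simplify:
a_{n+1}/a_n = (n/(n + 1))^n
Take the limit as n -> infinity: L = exp(-1).
Since L = exp(-1) < 1, the ratio test implies the series converges.

converges


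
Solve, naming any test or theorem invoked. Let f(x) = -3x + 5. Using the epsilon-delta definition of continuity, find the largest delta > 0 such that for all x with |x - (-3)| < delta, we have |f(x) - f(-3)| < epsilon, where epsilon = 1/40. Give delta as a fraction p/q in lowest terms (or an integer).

We compute f(-3) = -3*(-3) + 5 = 14.
|f(x) - f(-3)| = |-3x + 5 - (14)| = |-3(x - (-3))| = 3|x - (-3)|.
We need 3|x - (-3)| < 1/40, i.e. |x - (-3)| < 1/40 / 3 = 1/120.
So any delta <= 1/120 works. Conversely, if delta > 1/120, then x = -3 + 1/120 satisfies |x - (-3)| = 1/120 < delta but |f(x) - f(-3)| = 3 * 1/120 = 1/40, which is not < 1/40; so no larger delta works.
Hence the largest such delta is 1/120.

1/120


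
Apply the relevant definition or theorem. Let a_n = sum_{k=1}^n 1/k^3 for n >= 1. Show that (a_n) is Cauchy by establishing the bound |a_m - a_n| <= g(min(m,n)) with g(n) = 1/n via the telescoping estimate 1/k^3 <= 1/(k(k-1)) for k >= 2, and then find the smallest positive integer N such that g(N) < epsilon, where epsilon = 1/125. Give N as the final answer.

For m > n >= 1: |a_m - a_n| = sum_{k=n+1}^m 1/k^3.
Use 1/k^3 <= 1/(k(k-1)) = 1/(k-1) - 1/k for k >= 2 (which holds since k^3 >= k^2 >= k(k-1) for k >= 2):
sum_{k=n+1}^m 1/k^3 <= sum_{k=n+1}^m (1/(k-1) - 1/k) = 1/n - 1/m <= 1/n.
By symmetry the same bound holds with n,m swapped, so |a_m - a_n| <= 1/min(m,n) = g(min(m,n)). Since g(n) -> 0, (a_n) is Cauchy.
Now solve g(N) < 1/125: 1/N < 1/125 <=> N > 1/(1/125) = 125.
The smallest integer strictly greater than 125 is N = 126.
Check: g(126) = 1/126 < 1/125; g(125) = 1/125 >= 1/125. So N = 126.

126


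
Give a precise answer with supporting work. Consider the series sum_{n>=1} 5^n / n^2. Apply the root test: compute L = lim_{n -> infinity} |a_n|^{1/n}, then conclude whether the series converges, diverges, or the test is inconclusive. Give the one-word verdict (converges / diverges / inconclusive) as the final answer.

Let a_n denote the general term. Form |a_n|^(1/n) and simplify:
|a_n|^(1/n) = 5/n^(2/n)
Take the limit as n -> infinity: L = 5.
Since L = 5 > 1, the root test implies divergence.

diverges


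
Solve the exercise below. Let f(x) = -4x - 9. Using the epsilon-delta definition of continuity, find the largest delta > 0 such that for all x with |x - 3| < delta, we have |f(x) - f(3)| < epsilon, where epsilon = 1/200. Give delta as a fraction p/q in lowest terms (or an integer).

We compute f(3) = -4*(3) - 9 = -21.
|f(x) - f(3)| = |-4x - 9 - (-21)| = |-4(x - 3)| = 4|x - 3|.
We need 4|x - 3| < 1/200, i.e. |x - 3| < 1/200 / 4 = 1/800.
So any delta <= 1/800 works. Conversely, if delta > 1/800, then x = 3 + 1/800 satisfies |x - 3| = 1/800 < delta but |f(x) - f(3)| = 4 * 1/800 = 1/200, which is not < 1/200; so no larger delta works.
Hence the largest such delta is 1/800.

1/800


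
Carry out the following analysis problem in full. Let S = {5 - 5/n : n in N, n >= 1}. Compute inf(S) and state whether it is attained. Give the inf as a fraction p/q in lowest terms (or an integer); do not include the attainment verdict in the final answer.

Analysis:
- Values: 0, 5/2, 10/3, 15/4, ... strictly increasing.
- Minimum is 0 (n=1); inf = 0 (attained).
- 5 - 5/n -> 5 from below; sup = 5, not attained.
Conclusion: inf(S) = 0, attained in S.

0


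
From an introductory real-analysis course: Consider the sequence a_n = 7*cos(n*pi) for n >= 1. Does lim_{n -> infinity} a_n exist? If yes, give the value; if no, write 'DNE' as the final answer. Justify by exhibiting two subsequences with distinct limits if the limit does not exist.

Examine the behaviour of a_n along subsequences.
cos(n*pi) = (-1)^n, so a_n = 7*(-1)^n. a_{2k} = 7 -> 7. a_{2k+1} = -7 -> -7.
Since these two subsequential limits are 7 and -7, distinct, the full sequence cannot converge (a convergent sequence has all subsequences tending to the same limit). So lim a_n does not exist.

DNE
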